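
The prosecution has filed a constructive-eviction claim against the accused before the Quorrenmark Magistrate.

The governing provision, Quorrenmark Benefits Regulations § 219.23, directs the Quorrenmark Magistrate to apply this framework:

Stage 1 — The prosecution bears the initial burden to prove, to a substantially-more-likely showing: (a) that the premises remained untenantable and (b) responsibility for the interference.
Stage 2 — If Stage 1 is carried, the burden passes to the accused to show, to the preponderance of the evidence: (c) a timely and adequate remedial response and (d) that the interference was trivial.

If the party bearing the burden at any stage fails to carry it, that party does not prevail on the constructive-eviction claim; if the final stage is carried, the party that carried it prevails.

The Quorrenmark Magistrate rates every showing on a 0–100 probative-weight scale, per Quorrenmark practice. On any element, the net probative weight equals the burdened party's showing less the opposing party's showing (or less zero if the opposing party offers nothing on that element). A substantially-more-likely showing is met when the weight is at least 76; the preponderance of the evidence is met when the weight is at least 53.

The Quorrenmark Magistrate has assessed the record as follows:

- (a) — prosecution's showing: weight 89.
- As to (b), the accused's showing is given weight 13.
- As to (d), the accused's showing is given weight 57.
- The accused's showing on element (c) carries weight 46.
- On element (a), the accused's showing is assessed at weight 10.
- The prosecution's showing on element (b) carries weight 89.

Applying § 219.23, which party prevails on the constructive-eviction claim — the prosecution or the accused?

prosecution

At Stage 1 the prosecution must meet a substantially-more-likely showing (weight is at least 76): on (a) the weight is 89 less the opposing 10 gives net 79, which does reach 76, so (a) meets the standard; on (b) the weight is 89 less the opposing 13 gives net 76, which does reach 76, so (b) meets the standard.
  Stage 1 carried; the burden shifts to the accused.
At Stage 2 the accused must meet the preponderance of the evidence (weight is at least 53): on (c) the weight is 46, < 53, so (c) does not meet the standard; on (d) the weight is 57, which does reach 53, so (d) meets the standard.
  The accused does not carry Stage 2.
The analysis ends at Stage 2; the prosecution prevails.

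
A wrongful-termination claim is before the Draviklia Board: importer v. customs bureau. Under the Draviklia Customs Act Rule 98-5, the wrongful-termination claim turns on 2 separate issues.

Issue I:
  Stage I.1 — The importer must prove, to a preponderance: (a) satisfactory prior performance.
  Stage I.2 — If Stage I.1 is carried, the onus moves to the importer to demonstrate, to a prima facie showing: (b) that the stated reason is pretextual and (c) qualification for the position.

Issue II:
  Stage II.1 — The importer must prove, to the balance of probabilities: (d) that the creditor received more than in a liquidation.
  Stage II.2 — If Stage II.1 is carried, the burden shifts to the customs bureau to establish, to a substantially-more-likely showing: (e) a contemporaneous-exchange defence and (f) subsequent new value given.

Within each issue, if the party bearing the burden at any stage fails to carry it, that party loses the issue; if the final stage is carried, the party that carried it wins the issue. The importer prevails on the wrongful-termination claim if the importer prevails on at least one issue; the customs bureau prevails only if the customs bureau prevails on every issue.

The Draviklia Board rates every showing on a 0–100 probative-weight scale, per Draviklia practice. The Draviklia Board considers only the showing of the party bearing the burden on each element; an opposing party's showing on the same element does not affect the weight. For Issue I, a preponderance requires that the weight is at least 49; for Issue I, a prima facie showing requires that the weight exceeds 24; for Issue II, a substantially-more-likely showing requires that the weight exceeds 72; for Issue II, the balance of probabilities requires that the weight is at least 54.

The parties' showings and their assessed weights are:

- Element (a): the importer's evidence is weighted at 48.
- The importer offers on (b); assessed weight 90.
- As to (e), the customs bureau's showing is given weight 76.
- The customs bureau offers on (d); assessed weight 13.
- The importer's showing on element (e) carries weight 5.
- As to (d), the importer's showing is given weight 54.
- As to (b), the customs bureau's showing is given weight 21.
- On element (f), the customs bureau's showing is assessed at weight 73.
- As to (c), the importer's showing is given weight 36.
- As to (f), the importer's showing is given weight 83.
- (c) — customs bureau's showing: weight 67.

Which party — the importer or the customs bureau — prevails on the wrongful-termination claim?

— Issue I —
At Stage I.1 the importer must meet a preponderance (weight is at least 49): on (a) the weight is 48, which does not reach 49, so (a) does not meet the standard.
  Stage I.1 not carried; the importer fails its burden.
The customs bureau prevails on this issue.
— Issue II —
At Stage II.1 the importer must meet the balance of probabilities (weight is at least 54): on (d) the weight is 54 (the customs bureau's 13 is given no effect), which does reach 54, so (d) meets the standard.
  The importer carries Stage II.1; the customs bureau now bears the burden.
At Stage II.2 the customs bureau must meet a substantially-more-likely showing (weight exceeds 72): on (e) the weight is 76 (the importer's 5 is given no effect), > 72, so (e) meets the standard; on (f) the weight is 73 (the importer's 83 is given no effect), which does exceed 72, so (f) meets the standard.
  The customs bureau carries the last stage.
Every stage carried; the customs bureau prevails on this issue.
Per-issue: Issue I → customs bureau; Issue II → customs bureau. The importer must prevail on at least one issue; overall, the customs bureau prevails.

customs bureau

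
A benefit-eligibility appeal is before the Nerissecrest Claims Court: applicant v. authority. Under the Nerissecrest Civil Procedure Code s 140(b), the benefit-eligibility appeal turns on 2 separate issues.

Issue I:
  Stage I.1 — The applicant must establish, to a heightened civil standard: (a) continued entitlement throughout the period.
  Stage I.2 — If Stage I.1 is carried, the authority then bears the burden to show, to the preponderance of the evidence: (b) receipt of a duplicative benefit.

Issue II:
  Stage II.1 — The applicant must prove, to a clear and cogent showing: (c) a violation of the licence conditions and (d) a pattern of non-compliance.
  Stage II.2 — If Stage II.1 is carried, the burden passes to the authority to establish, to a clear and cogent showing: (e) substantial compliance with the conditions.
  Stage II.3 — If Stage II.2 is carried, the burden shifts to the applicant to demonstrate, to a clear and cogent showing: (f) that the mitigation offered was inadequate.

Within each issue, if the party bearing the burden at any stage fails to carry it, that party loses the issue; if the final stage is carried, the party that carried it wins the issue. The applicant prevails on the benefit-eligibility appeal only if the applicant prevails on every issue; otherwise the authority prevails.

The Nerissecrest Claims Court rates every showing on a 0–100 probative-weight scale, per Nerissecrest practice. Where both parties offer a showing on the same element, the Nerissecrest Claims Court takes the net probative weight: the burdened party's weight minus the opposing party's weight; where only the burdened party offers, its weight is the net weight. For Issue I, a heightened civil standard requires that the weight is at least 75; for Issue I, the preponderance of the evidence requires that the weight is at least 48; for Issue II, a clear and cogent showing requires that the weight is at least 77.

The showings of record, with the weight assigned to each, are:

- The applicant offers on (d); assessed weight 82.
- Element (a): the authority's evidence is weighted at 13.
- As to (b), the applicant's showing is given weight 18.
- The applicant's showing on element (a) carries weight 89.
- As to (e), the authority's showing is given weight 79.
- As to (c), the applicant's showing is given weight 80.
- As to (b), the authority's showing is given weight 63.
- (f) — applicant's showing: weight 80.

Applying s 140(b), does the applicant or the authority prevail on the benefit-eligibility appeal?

applicant

— Issue I —
Stage I.1 (applicant, a heightened civil standard, weight is at least 75): (a) net 89−13=76 ≥ 75 — meets.
  The applicant carries Stage I.1; the authority now bears the burden.
Stage I.2 (authority, the preponderance of the evidence, weight is at least 48): (b) net 63−18=45 < 48 — fails.
  Not every element is met, so the authority fails to carry Stage I.2.
The applicant prevails on this issue.
— Issue II —
Stage II.1 (applicant, a clear and cogent showing, weight is at least 77): (c) 80 ≥ 77 — meets; (d) 82 ≥ 77 — meets.
  The applicant carries Stage II.1; the authority now bears the burden.
Stage II.2 (authority, a clear and cogent showing, weight is at least 77): (e) 79 ≥ 77 — meets.
  All elements met. The burden passes to the applicant.
Stage II.3 (applicant, a clear and cogent showing, weight is at least 77): (f) 80 ≥ 77 — meets.
  The applicant carries the last stage.
All stages carried — the applicant prevails on this issue.
Per-issue: Issue I → applicant; Issue II → applicant. The applicant must prevail on every issue; overall, the applicant prevails.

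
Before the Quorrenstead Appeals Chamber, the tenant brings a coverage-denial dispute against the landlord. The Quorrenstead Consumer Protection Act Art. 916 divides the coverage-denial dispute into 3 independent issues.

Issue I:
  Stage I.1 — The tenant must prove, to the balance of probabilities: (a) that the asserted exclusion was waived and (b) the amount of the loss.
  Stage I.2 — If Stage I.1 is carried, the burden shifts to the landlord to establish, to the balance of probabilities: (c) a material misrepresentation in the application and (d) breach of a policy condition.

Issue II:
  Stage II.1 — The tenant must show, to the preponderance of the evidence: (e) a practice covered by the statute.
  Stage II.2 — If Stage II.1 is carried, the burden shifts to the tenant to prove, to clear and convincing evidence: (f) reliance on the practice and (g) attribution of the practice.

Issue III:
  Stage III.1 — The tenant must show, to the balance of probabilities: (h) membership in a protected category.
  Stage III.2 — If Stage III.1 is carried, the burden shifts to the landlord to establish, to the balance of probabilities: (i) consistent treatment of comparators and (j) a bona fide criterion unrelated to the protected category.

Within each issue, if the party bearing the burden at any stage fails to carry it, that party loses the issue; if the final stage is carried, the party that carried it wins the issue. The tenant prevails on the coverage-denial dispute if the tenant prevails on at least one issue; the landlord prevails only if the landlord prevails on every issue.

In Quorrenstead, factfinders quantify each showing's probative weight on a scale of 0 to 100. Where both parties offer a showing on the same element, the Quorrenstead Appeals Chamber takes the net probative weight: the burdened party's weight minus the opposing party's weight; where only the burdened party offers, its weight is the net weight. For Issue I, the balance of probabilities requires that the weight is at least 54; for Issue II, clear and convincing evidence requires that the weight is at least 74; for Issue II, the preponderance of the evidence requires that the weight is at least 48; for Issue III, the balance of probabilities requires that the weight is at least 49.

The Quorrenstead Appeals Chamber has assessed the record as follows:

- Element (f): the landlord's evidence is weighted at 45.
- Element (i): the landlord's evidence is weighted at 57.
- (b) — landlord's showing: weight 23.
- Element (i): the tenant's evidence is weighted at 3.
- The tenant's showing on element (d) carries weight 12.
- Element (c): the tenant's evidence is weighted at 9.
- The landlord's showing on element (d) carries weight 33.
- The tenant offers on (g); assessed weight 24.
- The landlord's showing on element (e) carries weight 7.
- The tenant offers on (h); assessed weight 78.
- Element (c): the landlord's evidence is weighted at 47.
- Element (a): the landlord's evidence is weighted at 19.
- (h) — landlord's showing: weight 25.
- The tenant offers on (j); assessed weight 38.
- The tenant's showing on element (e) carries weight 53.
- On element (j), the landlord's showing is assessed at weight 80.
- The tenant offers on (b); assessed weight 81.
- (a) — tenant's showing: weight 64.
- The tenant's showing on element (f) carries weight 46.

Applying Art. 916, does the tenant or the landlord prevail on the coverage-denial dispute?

— Issue I —
Stage I.1 — burden on tenant; standard: the balance of probabilities (weight is at least 54).
    (a): 64 − 19 = 45 < 54 [not met]
    (b): 81 − 23 = 58 ≥ 54 [met]
  Stage I.1 not carried; the tenant fails its burden.
The landlord prevails on this issue.
— Issue II —
Stage II.1 (tenant, the preponderance of the evidence, weight is at least 48): (e) net 53−7=46 < 48 — fails.
  The tenant does not carry Stage II.1.
The landlord prevails on this issue.
— Issue III —
At Stage III.1 the tenant must meet the balance of probabilities (weight is at least 49): on (h) the weight is 78 less the opposing 25 gives net 53, ≥ 49, so (h) meets the standard.
  Stage III.1 carried; the burden shifts to the landlord.
At Stage III.2 the landlord must meet the balance of probabilities (weight is at least 49): on (i) the weight is 57 less the opposing 3 gives net 54, ≥ 49, so (i) meets the standard; on (j) the weight is 80 less the opposing 38 gives net 42, < 49, so (j) does not meet the standard.
  Stage III.2 not carried; the landlord fails its burden.
The analysis ends at Stage III.2; the tenant prevails on this issue.
Per-issue: Issue I → landlord; Issue II → landlord; Issue III → tenant. The tenant must prevail on at least one issue; overall, the tenant prevails.

tenant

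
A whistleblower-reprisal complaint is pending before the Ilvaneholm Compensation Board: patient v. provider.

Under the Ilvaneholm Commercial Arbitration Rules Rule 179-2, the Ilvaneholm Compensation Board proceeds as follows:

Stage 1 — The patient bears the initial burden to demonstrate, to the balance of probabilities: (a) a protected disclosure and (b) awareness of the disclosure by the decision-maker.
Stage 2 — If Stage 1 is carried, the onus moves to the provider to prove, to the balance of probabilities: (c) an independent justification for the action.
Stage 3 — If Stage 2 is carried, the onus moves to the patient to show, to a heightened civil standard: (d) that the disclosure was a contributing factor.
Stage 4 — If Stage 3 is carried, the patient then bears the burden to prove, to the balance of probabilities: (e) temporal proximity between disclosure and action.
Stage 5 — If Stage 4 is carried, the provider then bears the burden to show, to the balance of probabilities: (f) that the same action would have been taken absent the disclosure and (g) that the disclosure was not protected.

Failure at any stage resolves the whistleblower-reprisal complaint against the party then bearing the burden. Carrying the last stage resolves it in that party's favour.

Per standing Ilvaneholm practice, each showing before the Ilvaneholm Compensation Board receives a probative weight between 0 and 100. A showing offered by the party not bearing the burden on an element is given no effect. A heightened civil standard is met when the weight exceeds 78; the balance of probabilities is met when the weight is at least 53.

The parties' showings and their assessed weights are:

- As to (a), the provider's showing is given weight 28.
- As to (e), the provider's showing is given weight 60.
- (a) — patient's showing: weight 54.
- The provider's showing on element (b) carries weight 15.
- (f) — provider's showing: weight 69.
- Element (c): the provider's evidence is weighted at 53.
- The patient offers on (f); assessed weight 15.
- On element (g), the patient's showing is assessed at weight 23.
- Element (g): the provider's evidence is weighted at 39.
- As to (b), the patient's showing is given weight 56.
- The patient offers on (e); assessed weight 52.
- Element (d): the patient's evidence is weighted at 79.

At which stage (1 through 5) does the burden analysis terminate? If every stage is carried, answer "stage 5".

stage 4

Stage 1 — burden on patient; standard: the balance of probabilities (weight is at least 53).
    (a): 54 (provider's 28 disregarded) ≥ 53 [met]
    (b): 56 (provider's 15 disregarded) ≥ 53 [met]
  All elements met. The burden passes to the provider.
Stage 2 — burden on provider; standard: the balance of probabilities (weight is at least 53).
    (c): 53 ≥ 53 [met]
  Stage 2 carried; the burden shifts to the patient.
Stage 3 — burden on patient; standard: a heightened civil standard (weight exceeds 78).
    (d): 79 > 78 [met]
  All elements met. The patient retains the burden for Stage 4.
Stage 4 — burden on patient; standard: the balance of probabilities (weight is at least 53).
    (e): 52 (provider's 60 disregarded) < 53 [not met]
  The patient does not carry Stage 4.
The analysis ends at Stage 4; the provider prevails.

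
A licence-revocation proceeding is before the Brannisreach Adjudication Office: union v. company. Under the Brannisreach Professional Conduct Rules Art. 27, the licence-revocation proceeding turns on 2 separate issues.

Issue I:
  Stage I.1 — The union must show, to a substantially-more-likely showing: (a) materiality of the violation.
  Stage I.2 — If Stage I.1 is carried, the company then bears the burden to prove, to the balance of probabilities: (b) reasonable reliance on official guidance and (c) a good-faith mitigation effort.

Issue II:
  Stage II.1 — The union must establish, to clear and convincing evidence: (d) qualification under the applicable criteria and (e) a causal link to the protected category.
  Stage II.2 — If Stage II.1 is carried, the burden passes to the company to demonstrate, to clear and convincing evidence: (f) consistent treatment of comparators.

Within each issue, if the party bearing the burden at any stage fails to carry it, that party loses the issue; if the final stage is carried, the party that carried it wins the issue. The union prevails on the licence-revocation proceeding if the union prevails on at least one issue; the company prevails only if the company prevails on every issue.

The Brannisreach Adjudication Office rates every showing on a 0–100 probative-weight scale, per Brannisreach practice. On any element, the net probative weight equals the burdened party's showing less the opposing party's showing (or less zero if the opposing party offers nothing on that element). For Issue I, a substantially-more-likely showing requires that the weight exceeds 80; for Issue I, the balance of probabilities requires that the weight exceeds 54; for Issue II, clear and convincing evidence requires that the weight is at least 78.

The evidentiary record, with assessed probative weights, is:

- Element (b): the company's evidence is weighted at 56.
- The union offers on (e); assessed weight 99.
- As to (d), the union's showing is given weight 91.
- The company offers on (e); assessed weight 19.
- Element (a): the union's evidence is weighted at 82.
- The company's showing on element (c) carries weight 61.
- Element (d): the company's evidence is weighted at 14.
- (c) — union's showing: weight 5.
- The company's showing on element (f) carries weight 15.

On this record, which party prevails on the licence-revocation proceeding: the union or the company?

— Issue I —
Stage I.1 — burden on union; standard: a substantially-more-likely showing (weight exceeds 80).
    (a): 82 > 80 [met]
  Stage I.1 is satisfied; the onus moves to the company.
Stage I.2 — burden on company; standard: the balance of probabilities (weight exceeds 54).
    (b): 56 > 54 [met]
    (c): 61 − 5 = 56 > 54 [met]
  All elements met at the final stage.
All stages carried — the company prevails on this issue.
— Issue II —
Stage II.1 (union, clear and convincing evidence, weight is at least 78): (d) net 91−14=77 < 78 — fails; (e) net 99−19=80 ≥ 78 — meets.
  The union does not carry Stage II.1.
The company prevails on this issue.
Per-issue: Issue I → company; Issue II → company. The union must prevail on at least one issue; overall, the company prevails.

company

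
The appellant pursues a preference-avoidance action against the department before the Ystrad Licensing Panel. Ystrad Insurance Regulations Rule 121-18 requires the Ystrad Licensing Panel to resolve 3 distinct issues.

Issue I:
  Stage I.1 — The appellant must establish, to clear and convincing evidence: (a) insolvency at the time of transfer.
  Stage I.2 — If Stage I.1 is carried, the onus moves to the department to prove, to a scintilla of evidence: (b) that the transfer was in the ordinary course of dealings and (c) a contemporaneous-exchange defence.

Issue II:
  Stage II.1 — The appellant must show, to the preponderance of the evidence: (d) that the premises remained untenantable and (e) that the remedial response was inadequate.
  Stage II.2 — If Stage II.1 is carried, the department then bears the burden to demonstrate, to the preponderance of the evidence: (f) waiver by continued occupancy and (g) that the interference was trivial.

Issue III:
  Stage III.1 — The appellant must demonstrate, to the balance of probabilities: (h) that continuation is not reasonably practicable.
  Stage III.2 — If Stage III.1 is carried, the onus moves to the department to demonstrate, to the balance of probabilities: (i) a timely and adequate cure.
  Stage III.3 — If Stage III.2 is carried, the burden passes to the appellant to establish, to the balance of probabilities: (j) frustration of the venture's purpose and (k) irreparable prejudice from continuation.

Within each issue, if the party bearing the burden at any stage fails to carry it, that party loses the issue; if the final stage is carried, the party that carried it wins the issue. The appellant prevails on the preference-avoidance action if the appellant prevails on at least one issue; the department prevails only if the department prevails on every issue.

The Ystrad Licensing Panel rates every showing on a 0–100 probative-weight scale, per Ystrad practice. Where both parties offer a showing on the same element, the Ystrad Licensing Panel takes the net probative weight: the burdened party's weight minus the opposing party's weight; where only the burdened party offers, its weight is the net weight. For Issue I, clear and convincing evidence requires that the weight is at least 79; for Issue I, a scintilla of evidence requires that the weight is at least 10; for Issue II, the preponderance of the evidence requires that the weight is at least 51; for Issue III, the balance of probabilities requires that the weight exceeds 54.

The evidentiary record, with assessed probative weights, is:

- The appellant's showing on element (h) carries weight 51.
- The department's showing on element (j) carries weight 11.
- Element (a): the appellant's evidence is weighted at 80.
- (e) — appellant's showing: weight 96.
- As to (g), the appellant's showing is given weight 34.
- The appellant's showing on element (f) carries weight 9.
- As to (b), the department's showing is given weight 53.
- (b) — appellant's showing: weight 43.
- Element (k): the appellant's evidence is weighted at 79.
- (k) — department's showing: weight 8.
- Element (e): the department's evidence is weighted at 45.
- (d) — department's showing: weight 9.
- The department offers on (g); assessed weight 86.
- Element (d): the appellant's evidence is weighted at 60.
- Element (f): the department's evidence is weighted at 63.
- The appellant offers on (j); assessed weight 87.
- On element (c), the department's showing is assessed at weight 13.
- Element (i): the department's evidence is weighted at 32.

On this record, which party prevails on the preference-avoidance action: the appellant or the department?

department

— Issue I —
Stage I.1 (appellant, clear and convincing evidence, weight is at least 79): (a) 80 ≥ 79 — meets.
  Stage I.1 is satisfied; the onus moves to the department.
Stage I.2 (department, a scintilla of evidence, weight is at least 10): (b) net 53−43=10 ≥ 10 — meets; (c) 13 ≥ 10 — meets.
  The department carries the last stage.
All stages carried — the department prevails on this issue.
— Issue II —
Stage II.1 — burden on appellant; standard: the preponderance of the evidence (weight is at least 51).
    (d): 60 − 9 = 51 ≥ 51 [met]
    (e): 96 − 45 = 51 ≥ 51 [met]
  The appellant carries Stage II.1; the department now bears the burden.
Stage II.2 — burden on department; standard: the preponderance of the evidence (weight is at least 51).
    (f): 63 − 9 = 54 ≥ 51 [met]
    (g): 86 − 34 = 52 ≥ 51 [met]
  All elements met at the final stage.
With every stage satisfied, the department prevails on this issue.
— Issue III —
Stage III.1 (appellant, the balance of probabilities, weight exceeds 54): (h) 51 ≤ 54 — fails.
  Not every element is met, so the appellant fails to carry Stage III.1.
The department prevails on this issue.
Per-issue: Issue I → department; Issue II → department; Issue III → department. The appellant must prevail on at least one issue; overall, the department prevails.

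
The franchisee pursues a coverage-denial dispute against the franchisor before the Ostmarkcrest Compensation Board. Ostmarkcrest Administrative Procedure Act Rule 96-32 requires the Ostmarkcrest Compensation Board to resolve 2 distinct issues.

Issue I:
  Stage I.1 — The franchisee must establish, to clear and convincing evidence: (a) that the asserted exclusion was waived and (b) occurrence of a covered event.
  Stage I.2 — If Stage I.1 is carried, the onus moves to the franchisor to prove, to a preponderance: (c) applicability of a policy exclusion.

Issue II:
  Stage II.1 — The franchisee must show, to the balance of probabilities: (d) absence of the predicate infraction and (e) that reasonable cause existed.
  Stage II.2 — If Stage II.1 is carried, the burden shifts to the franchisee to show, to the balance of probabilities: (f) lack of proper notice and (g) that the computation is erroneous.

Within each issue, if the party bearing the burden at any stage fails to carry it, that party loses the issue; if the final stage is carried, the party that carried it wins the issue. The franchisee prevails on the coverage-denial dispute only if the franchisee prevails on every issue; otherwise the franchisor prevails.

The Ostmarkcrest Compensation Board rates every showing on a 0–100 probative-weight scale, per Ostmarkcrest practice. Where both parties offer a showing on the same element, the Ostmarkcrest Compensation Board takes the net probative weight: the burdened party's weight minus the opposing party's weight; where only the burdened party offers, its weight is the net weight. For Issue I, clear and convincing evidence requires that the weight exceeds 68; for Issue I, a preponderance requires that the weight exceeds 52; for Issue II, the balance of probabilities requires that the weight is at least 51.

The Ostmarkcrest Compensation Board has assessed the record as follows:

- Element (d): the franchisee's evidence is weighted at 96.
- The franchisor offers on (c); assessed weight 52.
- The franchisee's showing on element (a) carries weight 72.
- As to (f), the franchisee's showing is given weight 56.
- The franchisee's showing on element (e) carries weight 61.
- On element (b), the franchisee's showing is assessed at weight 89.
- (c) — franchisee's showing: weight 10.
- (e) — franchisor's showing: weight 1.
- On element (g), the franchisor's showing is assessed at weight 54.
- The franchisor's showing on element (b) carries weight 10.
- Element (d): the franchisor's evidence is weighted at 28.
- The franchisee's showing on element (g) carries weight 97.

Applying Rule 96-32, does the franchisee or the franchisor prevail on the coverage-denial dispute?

franchisor

— Issue I —
At Stage I.1 the franchisee must meet clear and convincing evidence (weight exceeds 68): on (a) the weight is 72, > 68, so (a) meets the standard; on (b) the weight is 89 less the opposing 10 gives net 79, which does exceed 68, so (b) meets the standard.
  The franchisee carries Stage I.1; the franchisor now bears the burden.
At Stage I.2 the franchisor must meet a preponderance (weight exceeds 52): on (c) the weight is 52 less the opposing 10 gives net 42, ≤ 52, so (c) does not meet the standard.
  Not every element is met, so the franchisor fails to carry Stage I.2.
So the franchisee prevails on this issue.
— Issue II —
Stage II.1 — burden on franchisee; standard: the balance of probabilities (weight is at least 51).
    (d): 96 − 28 = 68 ≥ 51 [met]
    (e): 61 − 1 = 60 ≥ 51 [met]
  Stage II.1 is satisfied; the franchisee continues to bear the burden.
Stage II.2 — burden on franchisee; standard: the balance of probabilities (weight is at least 51).
    (f): 56 ≥ 51 [met]
    (g): 97 − 54 = 43 < 51 [not met]
  Not every element is met, so the franchisee fails to carry Stage II.2.
The analysis ends at Stage II.2; the franchisor prevails on this issue.
Per-issue: Issue I → franchisee; Issue II → franchisor. The franchisee must prevail on every issue; overall, the franchisor prevails.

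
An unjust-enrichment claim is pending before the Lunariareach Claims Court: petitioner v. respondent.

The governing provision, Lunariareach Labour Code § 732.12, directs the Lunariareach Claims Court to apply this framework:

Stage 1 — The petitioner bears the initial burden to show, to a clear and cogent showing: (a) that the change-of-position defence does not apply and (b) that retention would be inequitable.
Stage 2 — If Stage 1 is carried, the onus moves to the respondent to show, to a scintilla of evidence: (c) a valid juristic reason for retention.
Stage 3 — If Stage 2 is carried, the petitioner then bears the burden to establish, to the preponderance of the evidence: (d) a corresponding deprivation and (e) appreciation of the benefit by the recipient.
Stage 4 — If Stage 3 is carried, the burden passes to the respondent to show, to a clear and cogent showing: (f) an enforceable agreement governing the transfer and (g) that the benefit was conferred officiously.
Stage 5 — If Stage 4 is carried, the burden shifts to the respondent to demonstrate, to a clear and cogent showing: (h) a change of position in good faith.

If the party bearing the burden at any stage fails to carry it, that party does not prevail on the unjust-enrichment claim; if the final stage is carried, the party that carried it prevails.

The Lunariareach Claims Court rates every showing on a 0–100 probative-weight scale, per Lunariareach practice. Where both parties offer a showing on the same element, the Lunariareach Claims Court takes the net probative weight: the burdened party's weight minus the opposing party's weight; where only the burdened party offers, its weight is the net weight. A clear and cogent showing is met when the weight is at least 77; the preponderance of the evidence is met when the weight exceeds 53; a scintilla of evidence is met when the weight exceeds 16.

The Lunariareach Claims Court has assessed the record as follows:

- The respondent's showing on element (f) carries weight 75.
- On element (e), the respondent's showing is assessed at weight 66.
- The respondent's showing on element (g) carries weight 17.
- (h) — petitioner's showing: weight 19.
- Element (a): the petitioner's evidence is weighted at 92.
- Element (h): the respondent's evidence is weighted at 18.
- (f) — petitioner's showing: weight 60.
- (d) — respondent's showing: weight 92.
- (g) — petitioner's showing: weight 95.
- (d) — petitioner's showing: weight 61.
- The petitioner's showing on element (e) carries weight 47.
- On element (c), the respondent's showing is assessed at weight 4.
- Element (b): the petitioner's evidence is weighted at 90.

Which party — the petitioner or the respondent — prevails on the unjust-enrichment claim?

Stage 1 — burden on petitioner; standard: a clear and cogent showing (weight is at least 77).
    (a): 92 ≥ 77 [met]
    (b): 90 ≥ 77 [met]
  Stage 1 carried; the burden shifts to the respondent.
Stage 2 — burden on respondent; standard: a scintilla of evidence (weight exceeds 16).
    (c): 4 ≤ 16 [not met]
  The respondent does not carry Stage 2.
So the petitioner prevails.

petitioner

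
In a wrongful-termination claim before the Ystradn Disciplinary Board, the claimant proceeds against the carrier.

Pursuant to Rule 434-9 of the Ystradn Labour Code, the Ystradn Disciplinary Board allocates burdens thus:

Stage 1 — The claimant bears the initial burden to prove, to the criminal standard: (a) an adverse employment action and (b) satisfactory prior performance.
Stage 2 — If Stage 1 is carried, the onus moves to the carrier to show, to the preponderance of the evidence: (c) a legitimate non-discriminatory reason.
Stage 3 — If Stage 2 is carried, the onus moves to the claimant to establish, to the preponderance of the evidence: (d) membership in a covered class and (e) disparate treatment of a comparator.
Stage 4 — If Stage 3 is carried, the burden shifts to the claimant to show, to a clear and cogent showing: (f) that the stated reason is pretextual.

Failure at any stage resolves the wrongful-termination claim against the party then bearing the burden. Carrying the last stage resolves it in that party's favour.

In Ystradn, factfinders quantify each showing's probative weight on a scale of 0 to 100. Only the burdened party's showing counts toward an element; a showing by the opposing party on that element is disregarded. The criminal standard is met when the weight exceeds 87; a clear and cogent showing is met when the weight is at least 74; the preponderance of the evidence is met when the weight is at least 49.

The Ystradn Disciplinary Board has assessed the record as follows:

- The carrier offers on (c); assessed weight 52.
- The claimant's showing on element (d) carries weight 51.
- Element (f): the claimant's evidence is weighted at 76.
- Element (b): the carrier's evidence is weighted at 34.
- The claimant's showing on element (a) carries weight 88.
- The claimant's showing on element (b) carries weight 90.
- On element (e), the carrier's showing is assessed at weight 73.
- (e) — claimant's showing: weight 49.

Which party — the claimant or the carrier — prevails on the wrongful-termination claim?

At Stage 1 the claimant must meet the criminal standard (weight exceeds 87): on (a) the weight is 88, > 87, so (a) meets the standard; on (b) the weight is 90 (the carrier's 34 is given no effect), which does exceed 87, so (b) meets the standard.
  The claimant carries Stage 1; the carrier now bears the burden.
At Stage 2 the carrier must meet the preponderance of the evidence (weight is at least 49): on (c) the weight is 52, ≥ 49, so (c) meets the standard.
  The carrier carries Stage 2; the claimant now bears the burden.
At Stage 3 the claimant must meet the preponderance of the evidence (weight is at least 49): on (d) the weight is 51, ≥ 49, so (d) meets the standard; on (e) the weight is 49 (the carrier's 73 is given no effect), ≥ 49, so (e) meets the standard.
  Stage 3 is satisfied; the claimant continues to bear the burden.
At Stage 4 the claimant must meet a clear and cogent showing (weight is at least 74): on (f) the weight is 76, which does reach 74, so (f) meets the standard.
  Stage 4 carried; the final stage is satisfied.
With every stage satisfied, the claimant prevails.

claimant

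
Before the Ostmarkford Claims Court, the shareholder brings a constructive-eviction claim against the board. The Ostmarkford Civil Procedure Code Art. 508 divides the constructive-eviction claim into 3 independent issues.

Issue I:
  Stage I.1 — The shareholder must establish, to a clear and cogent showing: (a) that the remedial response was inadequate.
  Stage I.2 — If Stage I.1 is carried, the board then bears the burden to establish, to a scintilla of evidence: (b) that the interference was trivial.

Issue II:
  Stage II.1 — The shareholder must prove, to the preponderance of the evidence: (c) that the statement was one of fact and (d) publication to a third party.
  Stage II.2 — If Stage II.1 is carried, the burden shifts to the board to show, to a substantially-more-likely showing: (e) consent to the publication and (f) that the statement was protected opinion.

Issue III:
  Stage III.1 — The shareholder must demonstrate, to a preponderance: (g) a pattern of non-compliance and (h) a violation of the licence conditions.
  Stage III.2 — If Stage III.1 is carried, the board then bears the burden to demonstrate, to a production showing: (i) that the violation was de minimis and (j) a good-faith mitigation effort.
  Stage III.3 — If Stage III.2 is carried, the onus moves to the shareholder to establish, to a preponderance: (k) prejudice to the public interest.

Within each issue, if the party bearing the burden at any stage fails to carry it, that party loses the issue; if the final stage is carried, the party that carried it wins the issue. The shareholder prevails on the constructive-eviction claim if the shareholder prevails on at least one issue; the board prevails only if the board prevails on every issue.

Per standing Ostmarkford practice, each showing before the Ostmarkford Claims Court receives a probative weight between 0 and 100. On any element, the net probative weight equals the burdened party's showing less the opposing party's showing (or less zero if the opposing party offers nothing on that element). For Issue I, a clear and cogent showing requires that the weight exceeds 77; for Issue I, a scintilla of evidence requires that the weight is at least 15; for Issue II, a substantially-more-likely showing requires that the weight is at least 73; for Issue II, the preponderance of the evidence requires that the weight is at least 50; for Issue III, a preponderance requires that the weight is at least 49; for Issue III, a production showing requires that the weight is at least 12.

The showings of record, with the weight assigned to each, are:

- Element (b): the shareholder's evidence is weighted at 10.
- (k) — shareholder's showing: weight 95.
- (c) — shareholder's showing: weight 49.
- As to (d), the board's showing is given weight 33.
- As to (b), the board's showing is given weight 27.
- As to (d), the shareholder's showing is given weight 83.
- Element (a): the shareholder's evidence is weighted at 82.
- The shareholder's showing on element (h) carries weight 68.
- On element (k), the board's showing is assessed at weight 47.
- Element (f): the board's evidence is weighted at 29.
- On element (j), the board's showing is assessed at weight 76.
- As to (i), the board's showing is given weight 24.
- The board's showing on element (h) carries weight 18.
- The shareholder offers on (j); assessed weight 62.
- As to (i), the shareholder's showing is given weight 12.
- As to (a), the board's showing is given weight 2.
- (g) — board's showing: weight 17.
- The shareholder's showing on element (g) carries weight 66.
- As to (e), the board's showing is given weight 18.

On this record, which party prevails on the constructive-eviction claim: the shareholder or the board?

— Issue I —
Stage I.1 — burden on shareholder; standard: a clear and cogent showing (weight exceeds 77).
    (a): 82 − 2 = 80 > 77 [met]
  All elements met. The burden passes to the board.
Stage I.2 — burden on board; standard: a scintilla of evidence (weight is at least 15).
    (b): 27 − 10 = 17 ≥ 15 [met]
  The board carries the last stage.
Every stage carried; the board prevails on this issue.
— Issue II —
Stage II.1 — burden on shareholder; standard: the preponderance of the evidence (weight is at least 50).
    (c): 49 < 50 [not met]
    (d): 83 − 33 = 50 ≥ 50 [met]
  Not every element is met, so the shareholder fails to carry Stage II.1.
The analysis ends at Stage II.1; the board prevails on this issue.
— Issue III —
At Stage III.1 the shareholder must meet a preponderance (weight is at least 49): on (g) the weight is 66 less the opposing 17 gives net 49, which does reach 49, so (g) meets the standard; on (h) the weight is 68 less the opposing 18 gives net 50, which does reach 49, so (h) meets the standard.
  Stage III.1 carried; the burden shifts to the board.
At Stage III.2 the board must meet a production showing (weight is at least 12): on (i) the weight is 24 less the opposing 12 gives net 12, which does reach 12, so (i) meets the standard; on (j) the weight is 76 less the opposing 62 gives net 14, ≥ 12, so (j) meets the standard.
  The board carries Stage III.2; the shareholder now bears the burden.
At Stage III.3 the shareholder must meet a preponderance (weight is at least 49): on (k) the weight is 95 less the opposing 47 gives net 48, which does not reach 49, so (k) does not meet the standard.
  Not every element is met, so the shareholder fails to carry Stage III.3.
So the board prevails on this issue.
Per-issue: Issue I → board; Issue II → board; Issue III → board. The shareholder must prevail on at least one issue; overall, the board prevails.

board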